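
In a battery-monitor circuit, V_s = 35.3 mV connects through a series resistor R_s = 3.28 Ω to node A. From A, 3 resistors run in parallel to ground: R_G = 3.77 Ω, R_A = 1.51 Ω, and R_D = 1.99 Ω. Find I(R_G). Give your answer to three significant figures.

I ≈ 1.65 mA

Combine the parallel branches: R_p = (1/3.77 + 1/1.51 + 1/1.99)⁻¹ = 0.6993 Ω.
V_A by voltage divider: V_A = 35.3 × 0.6993/(3.28 + 0.6993) = 6.203 mV.
I(R_G) = V_A / R_G = 6.203/3.77 = 1.645 mA.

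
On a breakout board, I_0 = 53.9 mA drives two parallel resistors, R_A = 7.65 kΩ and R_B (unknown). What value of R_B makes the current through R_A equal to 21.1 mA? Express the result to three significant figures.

Two-branch current divider: I_A = I_0 · R_B/(R_A + R_B).
With f = 0.3915, R_B = R_A · f/(1−f) = 7.65 × 0.6433 = 4.921 kΩ.

R_B ≈ 4.92 kΩ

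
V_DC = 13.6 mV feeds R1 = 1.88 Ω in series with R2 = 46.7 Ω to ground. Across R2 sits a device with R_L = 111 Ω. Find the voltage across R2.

The load sits in parallel with R2, giving an effective lower resistance R2' = R2·R_L/(R2+R_L) = 32.87 Ω.
Then V_out = V_DC · R2'/(R1 + R2') = 13.6 × 32.87/34.75 = 12.86 mV.
(Unloaded it would be 13.1 mV; the load pulls it down.)

V_out ≈ 12.9 mV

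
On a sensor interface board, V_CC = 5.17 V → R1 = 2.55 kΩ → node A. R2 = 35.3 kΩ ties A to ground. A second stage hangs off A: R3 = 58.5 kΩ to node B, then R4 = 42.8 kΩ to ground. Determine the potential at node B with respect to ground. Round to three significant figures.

Node A sees R2 in parallel with the series input of stage 2, R3 + R4 = 101.3 kΩ.
Effective lower resistance at A: R2 ‖ 101.3 = 26.18 kΩ.
V_A = 5.17 × 26.18/(2.55 + 26.18) = 4.711 V.
Stage 2 is unloaded, so V_B = V_A · R4/(R3+R4) = 4.711 × 42.8/101.3 = 1.990 V.

V_B ≈ 1.99 V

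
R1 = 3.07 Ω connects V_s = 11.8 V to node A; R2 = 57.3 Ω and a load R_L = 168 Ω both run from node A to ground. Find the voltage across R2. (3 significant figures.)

V_out ≈ 11.0 V

R2 ‖ R_L = (57.3 × 168)/(57.3 + 168) = 42.73 Ω.
Now apply the divider: V_out = 11.8 × 0.9330 = 11.01 V.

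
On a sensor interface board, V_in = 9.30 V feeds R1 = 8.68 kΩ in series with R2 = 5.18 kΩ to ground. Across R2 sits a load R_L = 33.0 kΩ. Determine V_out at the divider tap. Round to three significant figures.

V_out ≈ 3.16 V

First combine the lower leg with the load: R2 ‖ R_L = 4.477 kΩ.
Then V_out = V_in · R2'/(R1 + R2') = 9.30 × 4.477/13.16 = 3.165 V.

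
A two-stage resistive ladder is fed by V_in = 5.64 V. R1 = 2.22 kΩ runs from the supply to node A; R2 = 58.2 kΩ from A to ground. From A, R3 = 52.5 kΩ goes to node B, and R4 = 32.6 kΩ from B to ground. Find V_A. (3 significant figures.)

V_A ≈ 5.30 V

Node A sees R2 in parallel with the series input of stage 2, R3 + R4 = 85.10 kΩ.
Effective lower resistance at A: R2 ‖ 85.10 = 34.56 kΩ.
V_A = 5.64 × 34.56/(2.22 + 34.56) = 5.300 V.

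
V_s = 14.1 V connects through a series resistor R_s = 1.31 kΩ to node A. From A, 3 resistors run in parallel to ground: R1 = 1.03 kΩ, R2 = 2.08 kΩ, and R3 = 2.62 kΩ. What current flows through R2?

I ≈ 1.99 mA

Combine the parallel branches: R_p = (1/1.03 + 1/2.08 + 1/2.62)⁻¹ = 0.5455 kΩ.
V_A by voltage divider: V_A = 14.1 × 0.5455/(1.31 + 0.5455) = 4.145 V.
Branch current I = V_A/R2 = 4.145/2.08 = 1.993 mA.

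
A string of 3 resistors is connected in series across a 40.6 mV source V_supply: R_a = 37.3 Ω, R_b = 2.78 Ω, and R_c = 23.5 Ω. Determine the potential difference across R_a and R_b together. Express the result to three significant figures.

V ≈ 25.6 mV

Series total: ΣR = 37.3 + 2.78 + 23.5 = 63.58 Ω.
R_{R_a..R_b} = 37.3 + 2.78 = 40.08 Ω.
By the voltage-divider rule, V = 40.6 × 40.08/63.58 = 25.59 mV.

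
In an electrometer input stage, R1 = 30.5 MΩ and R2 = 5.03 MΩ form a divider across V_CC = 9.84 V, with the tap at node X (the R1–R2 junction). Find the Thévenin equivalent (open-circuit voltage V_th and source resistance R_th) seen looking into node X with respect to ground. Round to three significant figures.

V_th ≈ 1.39 V, R_th ≈ 4.32 MΩ

Open-circuit (no load on X): V_th = V_CC · R2/(R1 + R2) = 9.84 × 5.03/(30.50 + 5.03) = 1.393 V.
Zeroing V_CC shorts the top of R1 to ground, so R_th = R1 ‖ R2 = 4.318 MΩ.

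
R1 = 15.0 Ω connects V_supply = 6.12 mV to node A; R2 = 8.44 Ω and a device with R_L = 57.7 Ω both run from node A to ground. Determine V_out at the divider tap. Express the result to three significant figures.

V_out ≈ 2.02 mV

R2 ‖ R_L = (8.44 × 57.7)/(8.44 + 57.7) = 7.363 Ω.
Voltage divider with the loaded lower leg: V_out = 6.12 × 7.363/(15.0 + 7.363) = 6.12 × 0.3292 = 2.015 mV.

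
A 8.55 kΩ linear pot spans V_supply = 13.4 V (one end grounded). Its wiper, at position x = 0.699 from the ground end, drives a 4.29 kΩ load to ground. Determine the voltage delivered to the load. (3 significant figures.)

Lower segment x·R_p = 5.976 kΩ; upper segment (1−x)·R_p = 2.574 kΩ.
(x·R_p) ‖ R_L = 2.497 kΩ.
Loaded-divider output: V_out = 13.4 × 0.4925 = 6.599 V.
(Unloaded: V_out = x·V_supply = 9.37 V.)

V_out ≈ 6.60 V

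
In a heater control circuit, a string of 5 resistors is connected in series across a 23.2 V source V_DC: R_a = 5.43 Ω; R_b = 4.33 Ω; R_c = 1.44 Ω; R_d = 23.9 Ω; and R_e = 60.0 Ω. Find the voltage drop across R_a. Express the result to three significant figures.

V ≈ 1.32 V

ΣR = 5.43 + 4.33 + 1.44 + 23.9 + 60.0 = 95.10 Ω.
Voltage divider: V = V_DC · (5.430 / 95.10) = 23.2 × 0.05710 = 1.325 V.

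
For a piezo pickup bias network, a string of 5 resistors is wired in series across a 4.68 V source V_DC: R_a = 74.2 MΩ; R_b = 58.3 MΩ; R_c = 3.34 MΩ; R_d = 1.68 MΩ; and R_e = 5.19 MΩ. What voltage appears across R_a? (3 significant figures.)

V ≈ 2.43 V

ΣR = 74.2 + 58.3 + 3.34 + 1.68 + 5.19 = 142.7 MΩ.
Voltage divider: V = V_DC · (74.20 / 142.7) = 4.68 × 0.5199 = 2.433 V.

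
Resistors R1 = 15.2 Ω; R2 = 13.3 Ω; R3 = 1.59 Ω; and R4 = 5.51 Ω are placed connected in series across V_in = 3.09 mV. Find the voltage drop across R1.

Series total: ΣR = 15.2 + 13.3 + 1.59 + 5.51 = 35.60 Ω.
Voltage divider: V = V_in · (15.20 / 35.60) = 3.09 × 0.4270 = 1.319 mV.

V ≈ 1.32 mV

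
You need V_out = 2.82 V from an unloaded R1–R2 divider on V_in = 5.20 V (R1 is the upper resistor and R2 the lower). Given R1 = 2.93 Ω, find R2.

R2 ≈ 3.47 Ω

The divider ratio is R2/(R1+R2) = 2.82/5.20 = 0.5423.
R2 = R1 · 0.5423/(1 − 0.5423) = 3.472 Ω.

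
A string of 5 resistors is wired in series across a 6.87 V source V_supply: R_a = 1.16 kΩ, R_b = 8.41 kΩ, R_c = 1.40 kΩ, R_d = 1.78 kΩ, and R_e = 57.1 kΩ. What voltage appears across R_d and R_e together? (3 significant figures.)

V ≈ 5.79 V

Total series resistance ΣR = 1.16 + 8.41 + 1.40 + 1.78 + 57.1 = 69.85 kΩ.
R_{R_d..R_e} = 1.78 + 57.1 = 58.88 kΩ.
V = V_supply · R/ΣR = 6.87 × 0.8429 = 5.791 V.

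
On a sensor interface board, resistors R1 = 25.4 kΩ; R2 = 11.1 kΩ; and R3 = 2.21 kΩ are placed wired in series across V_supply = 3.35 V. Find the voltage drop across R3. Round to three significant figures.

Total series resistance ΣR = 25.4 + 11.1 + 2.21 = 38.71 kΩ.
By the voltage-divider rule, V = 3.35 × 2.210/38.71 = 0.1913 V.

V ≈ 0.191 V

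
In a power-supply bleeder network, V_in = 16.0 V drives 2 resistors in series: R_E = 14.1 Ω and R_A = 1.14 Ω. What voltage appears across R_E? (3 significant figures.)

ΣR = 14.1 + 1.14 = 15.24 Ω.
Voltage divider: V = V_in · (14.10 / 15.24) = 16.0 × 0.9252 = 14.80 V.

V ≈ 14.8 V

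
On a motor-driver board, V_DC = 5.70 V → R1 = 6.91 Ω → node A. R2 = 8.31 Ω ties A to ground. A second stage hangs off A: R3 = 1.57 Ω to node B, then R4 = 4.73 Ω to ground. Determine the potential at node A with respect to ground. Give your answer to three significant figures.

V_A ≈ 1.95 V

Node A sees R2 in parallel with the series input of stage 2, R3 + R4 = 6.300 Ω.
R2 ‖ (R3+R4) = 3.583 Ω.
So V_A = 5.70 × 0.3415 = 1.946 V.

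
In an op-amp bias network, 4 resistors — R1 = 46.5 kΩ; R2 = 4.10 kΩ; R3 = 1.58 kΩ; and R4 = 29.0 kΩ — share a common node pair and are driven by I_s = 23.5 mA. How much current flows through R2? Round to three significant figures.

Total conductance ΣG = 1/46.5 + 1/4.10 + 1/1.58 + 1/29.0 = 0.9328 (units of 1/kΩ).
R2 takes the fraction G_k/ΣG = 0.2439/0.9328 = 0.2615, so I = 23.5 × 0.2615 = 6.145 mA.

I ≈ 6.14 mA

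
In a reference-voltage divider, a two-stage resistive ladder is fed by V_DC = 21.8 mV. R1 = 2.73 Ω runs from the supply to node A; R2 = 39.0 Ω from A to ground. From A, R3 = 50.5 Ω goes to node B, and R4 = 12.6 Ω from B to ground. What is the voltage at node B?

Node A sees R2 in parallel with the series input of stage 2, R3 + R4 = 63.10 Ω.
Effective lower resistance at A: R2 ‖ 63.10 = 24.10 Ω.
So V_A = 21.8 × 0.8983 = 19.58 mV.
Stage 2 is unloaded, so V_B = V_A · R4/(R3+R4) = 19.58 × 12.6/63.10 = 3.910 mV.

V_B ≈ 3.91 mV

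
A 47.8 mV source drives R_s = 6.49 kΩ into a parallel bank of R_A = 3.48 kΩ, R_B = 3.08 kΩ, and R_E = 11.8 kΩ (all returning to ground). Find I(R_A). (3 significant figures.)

Parallel bank: R_p = 1/(1/3.48 + 1/3.08 + 1/11.8) = 1.435 kΩ.
V_A = 47.8 × 1.435/7.925 = 8.656 mV.
I(R_A) = V_A / R_A = 8.656/3.48 = 2.487 µA.
(Equivalently: I_total = 6.031 µA, then current-divider fraction G_k/ΣG = 0.4124.)

I ≈ 2.49 µA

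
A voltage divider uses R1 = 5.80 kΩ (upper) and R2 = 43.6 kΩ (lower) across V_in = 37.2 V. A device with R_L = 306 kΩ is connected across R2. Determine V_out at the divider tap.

First combine the lower leg with the load: R2 ‖ R_L = 38.16 kΩ.
Voltage divider with the loaded lower leg: V_out = 37.2 × 38.16/(5.80 + 38.16) = 37.2 × 0.8681 = 32.29 V.
(Unloaded it would be 32.8 V; the load pulls it down.)

V_out ≈ 32.3 V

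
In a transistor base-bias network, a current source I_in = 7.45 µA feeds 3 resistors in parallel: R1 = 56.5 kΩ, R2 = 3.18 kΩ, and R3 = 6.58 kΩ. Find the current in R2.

I ≈ 4.84 µA

Conductances: ΣG = 1/56.5 + 1/3.18 + 1/6.58 = 0.4841 (1/kΩ).
R2 takes the fraction G_k/ΣG = 0.3145/0.4841 = 0.6495, so I = 7.45 × 0.6495 = 4.839 µA.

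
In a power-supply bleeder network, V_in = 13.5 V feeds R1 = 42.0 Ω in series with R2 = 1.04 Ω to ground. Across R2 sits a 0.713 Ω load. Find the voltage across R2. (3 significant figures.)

V_out ≈ 0.135 V

R2 ‖ R_L = (1.04 × 0.713)/(1.04 + 0.713) = 0.4230 Ω.
Voltage divider with the loaded lower leg: V_out = 13.5 × 0.4230/(42.0 + 0.4230) = 13.5 × 0.009971 = 0.1346 V.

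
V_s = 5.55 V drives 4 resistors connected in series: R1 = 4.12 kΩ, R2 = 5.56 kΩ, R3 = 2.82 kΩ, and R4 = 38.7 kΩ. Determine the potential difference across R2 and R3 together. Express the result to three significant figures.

ΣR = 4.12 + 5.56 + 2.82 + 38.7 = 51.20 kΩ.
R_{R2..R3} = 5.56 + 2.82 = 8.380 kΩ.
Voltage divider: V = V_s · (8.380 / 51.20) = 5.55 × 0.1637 = 0.9084 V.

V ≈ 0.908 V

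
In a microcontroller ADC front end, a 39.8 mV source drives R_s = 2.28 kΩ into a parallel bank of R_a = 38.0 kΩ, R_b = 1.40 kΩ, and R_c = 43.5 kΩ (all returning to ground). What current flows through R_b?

I ≈ 10.4 µA

Parallel bank: R_p = 1/(1/38.0 + 1/1.40 + 1/43.5) = 1.310 kΩ.
Node voltage V_A = V_CC · R_p/(R_s + R_p) = 39.8 × 0.3648 = 14.52 mV.
I(R_b) = V_A / R_b = 14.52/1.40 = 10.37 µA.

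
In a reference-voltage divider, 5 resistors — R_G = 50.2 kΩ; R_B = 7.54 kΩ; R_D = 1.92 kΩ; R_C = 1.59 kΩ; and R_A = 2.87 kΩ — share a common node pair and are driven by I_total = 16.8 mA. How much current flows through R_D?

Total conductance ΣG = 1/50.2 + 1/7.54 + 1/1.92 + 1/1.59 + 1/2.87 = 1.651 (units of 1/kΩ).
Current divider: I(R_D) = I_total · G_k/ΣG = 16.8 × (0.5208/1.651) = 16.8 × 0.3155 = 5.301 mA.

I ≈ 5.30 mA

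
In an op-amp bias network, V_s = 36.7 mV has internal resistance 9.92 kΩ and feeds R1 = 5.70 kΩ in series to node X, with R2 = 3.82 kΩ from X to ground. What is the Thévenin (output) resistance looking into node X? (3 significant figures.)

R1' = 9.92 + 5.70 = 15.62 kΩ (source resistance + R1).
Zeroing V_s shorts the top of R1' to ground, so R_th = R1' ‖ R2 = 3.069 kΩ.

R_th ≈ 3.07 kΩ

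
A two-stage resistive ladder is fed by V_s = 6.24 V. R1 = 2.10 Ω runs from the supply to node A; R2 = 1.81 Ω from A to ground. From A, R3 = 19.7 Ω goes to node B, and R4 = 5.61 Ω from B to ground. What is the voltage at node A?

V_A ≈ 2.78 V

The second stage (R3 + R4 = 25.31 Ω) loads node A in parallel with R2.
Effective lower resistance at A: R2 ‖ 25.31 = 1.689 Ω.
V_A = 6.24 × 1.689/(2.10 + 1.689) = 2.782 V.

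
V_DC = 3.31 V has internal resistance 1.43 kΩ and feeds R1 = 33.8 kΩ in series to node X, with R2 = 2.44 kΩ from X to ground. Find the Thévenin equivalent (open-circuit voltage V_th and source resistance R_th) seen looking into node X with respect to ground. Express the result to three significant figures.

R1' = 1.43 + 33.8 = 35.23 kΩ (source resistance + R1).
With X open, the divider is unloaded: V_th = 3.31 × 2.44/37.67 = 0.2144 V.
Looking into X with the source shorted: R_th = R1'·R2/(R1'+R2) = 35.23 × 2.44/37.67 = 2.282 kΩ.

V_th ≈ 0.214 V, R_th ≈ 2.28 kΩ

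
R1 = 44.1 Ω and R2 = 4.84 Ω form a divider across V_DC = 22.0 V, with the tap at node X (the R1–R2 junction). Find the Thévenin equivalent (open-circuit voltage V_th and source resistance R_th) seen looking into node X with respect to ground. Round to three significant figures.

V_th is the unloaded tap voltage: V_DC · R2/(R1+R2) = 22.0 × 0.09890 = 2.176 V.
Zeroing V_DC shorts the top of R1 to ground, so R_th = R1 ‖ R2 = 4.361 Ω.

V_th ≈ 2.18 V, R_th ≈ 4.36 Ω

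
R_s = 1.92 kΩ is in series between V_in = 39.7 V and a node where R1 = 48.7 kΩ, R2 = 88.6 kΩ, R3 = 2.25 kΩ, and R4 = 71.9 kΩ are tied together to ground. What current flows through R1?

Combine the parallel branches: R_p = (1/48.7 + 1/88.6 + 1/2.25 + 1/71.9)⁻¹ = 2.040 kΩ.
V_A by voltage divider: V_A = 39.7 × 2.040/(1.92 + 2.040) = 20.45 V.
I(R1) = V_A / R1 = 20.45/48.7 = 0.4200 mA.

I ≈ 0.420 mA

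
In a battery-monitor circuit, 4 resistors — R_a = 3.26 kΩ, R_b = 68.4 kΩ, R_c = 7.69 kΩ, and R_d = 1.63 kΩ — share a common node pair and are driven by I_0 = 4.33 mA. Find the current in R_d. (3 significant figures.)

I ≈ 2.49 mA

Total conductance ΣG = 1/3.26 + 1/68.4 + 1/7.69 + 1/1.63 = 1.065 (units of 1/kΩ).
Current divider: I(R_d) = I_0 · G_k/ΣG = 4.33 × (0.6135/1.065) = 4.33 × 0.5761 = 2.495 mA.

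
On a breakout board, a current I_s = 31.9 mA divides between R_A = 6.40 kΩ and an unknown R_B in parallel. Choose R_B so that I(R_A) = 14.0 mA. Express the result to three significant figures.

The fraction through R_A equals R_B/(R_A+R_B).
With f = 0.4389, R_B = R_A · f/(1−f) = 6.40 × 0.7821 = 5.006 kΩ.

R_B ≈ 5.01 kΩ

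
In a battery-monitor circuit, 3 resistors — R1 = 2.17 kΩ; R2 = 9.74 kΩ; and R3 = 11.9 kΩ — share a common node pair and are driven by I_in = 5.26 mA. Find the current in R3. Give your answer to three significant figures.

Total conductance ΣG = 1/2.17 + 1/9.74 + 1/11.9 = 0.6475 (units of 1/kΩ).
Current divider: I(R3) = I_in · G_k/ΣG = 5.26 × (0.08403/0.6475) = 5.26 × 0.1298 = 0.6826 mA.

I ≈ 0.683 mA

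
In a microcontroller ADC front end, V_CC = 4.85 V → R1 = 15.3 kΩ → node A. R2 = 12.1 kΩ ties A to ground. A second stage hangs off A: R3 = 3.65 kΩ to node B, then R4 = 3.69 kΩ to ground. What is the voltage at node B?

V_B ≈ 0.561 V

Looking into the second stage from A: R3 + R4 = 7.340 kΩ appears in parallel with R2.
Effective lower resistance at A: R2 ‖ 7.340 = 4.569 kΩ.
So V_A = 4.85 × 0.2299 = 1.115 V.
Stage 2 is unloaded, so V_B = V_A · R4/(R3+R4) = 1.115 × 3.69/7.340 = 0.5606 V.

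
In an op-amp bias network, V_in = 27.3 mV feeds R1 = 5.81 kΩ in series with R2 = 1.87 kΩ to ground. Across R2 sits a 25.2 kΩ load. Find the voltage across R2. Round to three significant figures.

V_out ≈ 6.29 mV

The load sits in parallel with R2, giving an effective lower resistance R2' = R2·R_L/(R2+R_L) = 1.741 kΩ.
Then V_out = V_in · R2'/(R1 + R2') = 27.3 × 1.741/7.551 = 6.294 mV.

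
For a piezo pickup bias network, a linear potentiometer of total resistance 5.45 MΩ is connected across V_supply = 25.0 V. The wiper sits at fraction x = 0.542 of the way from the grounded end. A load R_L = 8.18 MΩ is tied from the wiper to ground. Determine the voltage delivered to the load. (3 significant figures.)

V_out ≈ 11.6 V

Lower segment x·R_p = 2.954 MΩ; upper segment (1−x)·R_p = 2.496 MΩ.
Lower segment in parallel with the load: 2.954 ‖ 8.18 = 2.170 MΩ.
V_out = 25.0 × 2.170/(2.496 + 2.170) = 11.63 V.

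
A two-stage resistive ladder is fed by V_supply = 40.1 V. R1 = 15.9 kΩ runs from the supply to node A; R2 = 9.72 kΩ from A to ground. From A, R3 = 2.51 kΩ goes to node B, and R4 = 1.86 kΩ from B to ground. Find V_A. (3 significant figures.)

Looking into the second stage from A: R3 + R4 = 4.370 kΩ appears in parallel with R2.
Effective lower resistance at A: R2 ‖ 4.370 = 3.015 kΩ.
First divider: V_A = V_supply · 3.015/(15.9 + 3.015) = 6.391 V.

V_A ≈ 6.39 V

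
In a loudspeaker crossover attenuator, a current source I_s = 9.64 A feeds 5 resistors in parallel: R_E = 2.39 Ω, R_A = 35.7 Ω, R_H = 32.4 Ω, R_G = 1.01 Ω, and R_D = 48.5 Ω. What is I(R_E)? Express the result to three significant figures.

ΣG = 1/2.39 + 1/35.7 + 1/32.4 + 1/1.01 + 1/48.5 = 1.488.
R_E takes the fraction G_k/ΣG = 0.4184/1.488 = 0.2812, so I = 9.64 × 0.2812 = 2.711 A.

I ≈ 2.71 A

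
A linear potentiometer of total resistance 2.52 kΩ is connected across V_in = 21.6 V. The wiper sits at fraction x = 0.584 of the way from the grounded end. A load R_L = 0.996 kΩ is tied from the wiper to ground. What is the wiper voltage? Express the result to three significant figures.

Lower segment x·R_p = 1.472 kΩ; upper segment (1−x)·R_p = 1.048 kΩ.
R_L loads the lower segment: effective lower R = 0.5940 kΩ.
Loaded-divider output: V_out = 21.6 × 0.3617 = 7.812 V.

V_out ≈ 7.81 V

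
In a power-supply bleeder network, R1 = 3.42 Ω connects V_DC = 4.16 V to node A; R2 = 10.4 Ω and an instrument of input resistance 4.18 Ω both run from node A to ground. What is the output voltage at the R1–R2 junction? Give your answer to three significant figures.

V_out ≈ 1.94 V

The load sits in parallel with R2, giving an effective lower resistance R2' = R2·R_L/(R2+R_L) = 2.982 Ω.
Then V_out = V_DC · R2'/(R1 + R2') = 4.16 × 2.982/6.402 = 1.938 V.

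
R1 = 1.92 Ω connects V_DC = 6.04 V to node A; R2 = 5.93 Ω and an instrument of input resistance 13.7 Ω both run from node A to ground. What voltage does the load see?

V_out ≈ 4.13 V

First combine the lower leg with the load: R2 ‖ R_L = 4.139 Ω.
Voltage divider with the loaded lower leg: V_out = 6.04 × 4.139/(1.92 + 4.139) = 6.04 × 0.6831 = 4.126 V.
(Unloaded it would be 4.56 V; the load pulls it down.)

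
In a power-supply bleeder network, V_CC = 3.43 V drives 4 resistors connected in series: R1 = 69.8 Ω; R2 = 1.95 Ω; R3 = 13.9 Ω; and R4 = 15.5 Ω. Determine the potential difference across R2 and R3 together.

Total series resistance ΣR = 69.8 + 1.95 + 13.9 + 15.5 = 101.1 Ω.
R_{R2..R3} = 1.95 + 13.9 = 15.85 Ω.
V = V_CC · R/ΣR = 3.43 × 0.1567 = 0.5375 V.

V ≈ 0.537 V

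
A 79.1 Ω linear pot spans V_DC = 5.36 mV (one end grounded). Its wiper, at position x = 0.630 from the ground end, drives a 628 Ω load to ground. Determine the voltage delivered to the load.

Lower segment x·R_p = 49.83 Ω; upper segment (1−x)·R_p = 29.27 Ω.
Lower segment in parallel with the load: 49.83 ‖ 628 = 46.17 Ω.
V_out = 5.36 × 46.17/(29.27 + 46.17) = 3.280 mV.

V_out ≈ 3.28 mV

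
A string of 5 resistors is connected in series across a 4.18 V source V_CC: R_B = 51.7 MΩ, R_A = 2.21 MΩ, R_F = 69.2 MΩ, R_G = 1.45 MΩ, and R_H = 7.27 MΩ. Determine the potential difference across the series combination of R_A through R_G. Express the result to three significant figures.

Series total: ΣR = 51.7 + 2.21 + 69.2 + 1.45 + 7.27 = 131.8 MΩ.
R_{R_A..R_G} = 2.21 + 69.2 + 1.45 = 72.86 MΩ.
Voltage divider: V = V_CC · (72.86 / 131.8) = 4.18 × 0.5527 = 2.310 V.

V ≈ 2.31 V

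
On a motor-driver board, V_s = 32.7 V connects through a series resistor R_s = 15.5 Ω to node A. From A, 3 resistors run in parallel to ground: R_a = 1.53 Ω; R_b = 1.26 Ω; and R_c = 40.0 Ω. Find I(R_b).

Combine the parallel branches: R_p = (1/1.53 + 1/1.26 + 1/40.0)⁻¹ = 0.6792 Ω.
V_A by voltage divider: V_A = 32.7 × 0.6792/(15.5 + 0.6792) = 1.373 V.
Branch current I = V_A/R_b = 1.373/1.26 = 1.090 A.

I ≈ 1.09 A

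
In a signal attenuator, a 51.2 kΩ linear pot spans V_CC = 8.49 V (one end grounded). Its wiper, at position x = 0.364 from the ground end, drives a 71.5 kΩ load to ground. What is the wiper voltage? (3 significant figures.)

V_out ≈ 2.65 V

Lower segment x·R_p = 18.64 kΩ; upper segment (1−x)·R_p = 32.56 kΩ.
(x·R_p) ‖ R_L = 14.78 kΩ.
V_out = 8.49 × 14.78/(32.56 + 14.78) = 2.651 V.
(Unloaded: V_out = x·V_CC = 3.09 V.)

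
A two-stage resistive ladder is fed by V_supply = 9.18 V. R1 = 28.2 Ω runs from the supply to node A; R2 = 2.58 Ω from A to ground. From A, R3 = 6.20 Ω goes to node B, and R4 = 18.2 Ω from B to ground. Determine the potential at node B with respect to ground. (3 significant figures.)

The second stage (R3 + R4 = 24.40 Ω) loads node A in parallel with R2.
R2 ‖ (R3+R4) = 2.333 Ω.
First divider: V_A = V_supply · 2.333/(28.2 + 2.333) = 0.7015 V.
V_B = V_A × 0.7459 = 0.5233 V.

V_B ≈ 0.523 V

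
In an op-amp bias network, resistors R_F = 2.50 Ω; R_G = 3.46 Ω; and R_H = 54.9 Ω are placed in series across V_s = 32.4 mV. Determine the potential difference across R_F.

V ≈ 1.33 mV

ΣR = 2.50 + 3.46 + 54.9 = 60.86 Ω.
V = V_s · R/ΣR = 32.4 × 0.04108 = 1.331 mV.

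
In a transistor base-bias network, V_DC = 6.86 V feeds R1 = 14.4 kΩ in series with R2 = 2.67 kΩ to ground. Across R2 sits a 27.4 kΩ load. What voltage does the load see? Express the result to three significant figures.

V_out ≈ 0.992 V

R2 ‖ R_L = (2.67 × 27.4)/(2.67 + 27.4) = 2.433 kΩ.
Voltage divider with the loaded lower leg: V_out = 6.86 × 2.433/(14.4 + 2.433) = 6.86 × 0.1445 = 0.9915 V.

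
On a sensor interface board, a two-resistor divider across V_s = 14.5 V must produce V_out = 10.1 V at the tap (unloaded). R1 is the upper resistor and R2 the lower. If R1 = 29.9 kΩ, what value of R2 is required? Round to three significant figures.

R2 ≈ 68.6 kΩ

V_out/V_s = R2/(R1+R2) = 0.6966.
So R2 = R1 · V_out/(V_s − V_out) = 29.9 × 10.1/(14.5 − 10.1) = 29.9 × 2.295 = 68.63 kΩ.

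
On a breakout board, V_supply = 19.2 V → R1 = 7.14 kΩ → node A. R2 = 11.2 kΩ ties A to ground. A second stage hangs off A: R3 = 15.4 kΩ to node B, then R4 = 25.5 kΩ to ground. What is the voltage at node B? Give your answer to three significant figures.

V_B ≈ 6.61 V

Looking into the second stage from A: R3 + R4 = 40.90 kΩ appears in parallel with R2.
Effective lower resistance at A: R2 ‖ 40.90 = 8.792 kΩ.
So V_A = 19.2 × 0.5519 = 10.60 V.
Stage 2 is unloaded, so V_B = V_A · R4/(R3+R4) = 10.60 × 25.5/40.90 = 6.606 V.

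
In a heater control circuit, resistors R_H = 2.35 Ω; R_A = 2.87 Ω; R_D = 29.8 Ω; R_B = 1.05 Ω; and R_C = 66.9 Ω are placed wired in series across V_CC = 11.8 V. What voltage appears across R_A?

Total series resistance ΣR = 2.35 + 2.87 + 29.8 + 1.05 + 66.9 = 103.0 Ω.
V = V_CC · R/ΣR = 11.8 × 0.02787 = 0.3289 V.

V ≈ 0.329 V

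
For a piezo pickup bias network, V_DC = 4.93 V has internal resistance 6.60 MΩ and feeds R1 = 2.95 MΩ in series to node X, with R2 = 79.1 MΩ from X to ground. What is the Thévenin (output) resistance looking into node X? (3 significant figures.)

R_th ≈ 8.52 MΩ

R1' = 6.60 + 2.95 = 9.550 MΩ (source resistance + R1).
Looking into X with the source shorted: R_th = R1'·R2/(R1'+R2) = 9.550 × 79.1/88.65 = 8.521 MΩ.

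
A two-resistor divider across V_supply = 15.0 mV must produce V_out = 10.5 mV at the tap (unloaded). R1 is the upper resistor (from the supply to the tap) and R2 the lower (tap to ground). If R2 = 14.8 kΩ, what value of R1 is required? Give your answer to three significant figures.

V_out/V_supply = R2/(R1+R2) = 0.7000.
R1 = R2·(1/k − 1) = 14.8 × 0.4286 = 6.343 kΩ.

R1 ≈ 6.34 kΩ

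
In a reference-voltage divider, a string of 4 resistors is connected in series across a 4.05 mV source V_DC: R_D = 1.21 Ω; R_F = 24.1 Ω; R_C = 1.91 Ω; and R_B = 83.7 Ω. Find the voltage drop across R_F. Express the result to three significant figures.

V ≈ 0.880 mV

ΣR = 1.21 + 24.1 + 1.91 + 83.7 = 110.9 Ω.
Voltage divider: V = V_DC · (24.10 / 110.9) = 4.05 × 0.2173 = 0.8800 mV.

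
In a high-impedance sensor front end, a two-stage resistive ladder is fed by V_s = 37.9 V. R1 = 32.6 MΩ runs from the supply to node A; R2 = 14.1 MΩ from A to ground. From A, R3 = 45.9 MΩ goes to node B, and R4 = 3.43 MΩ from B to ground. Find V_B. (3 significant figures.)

Looking into the second stage from A: R3 + R4 = 49.33 MΩ appears in parallel with R2.
R2 ‖ (R3+R4) = 10.97 MΩ.
First divider: V_A = V_s · 10.97/(32.6 + 10.97) = 9.540 V.
V_B = V_A × 0.06953 = 0.6633 V.

V_B ≈ 0.663 V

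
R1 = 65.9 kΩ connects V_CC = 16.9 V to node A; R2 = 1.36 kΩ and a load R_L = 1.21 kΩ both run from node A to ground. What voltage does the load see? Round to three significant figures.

V_out ≈ 0.163 V

First combine the lower leg with the load: R2 ‖ R_L = 0.6403 kΩ.
Now apply the divider: V_out = 16.9 × 0.009623 = 0.1626 V.
(Unloaded it would be 0.342 V; the load pulls it down.)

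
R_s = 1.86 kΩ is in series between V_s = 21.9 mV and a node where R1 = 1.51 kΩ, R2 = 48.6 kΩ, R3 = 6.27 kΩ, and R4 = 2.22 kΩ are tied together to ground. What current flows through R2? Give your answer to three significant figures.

I ≈ 0.132 µA

Equivalent of the parallel group: R_p = 0.7735 kΩ.
Node voltage V_A = V_s · R_p/(R_s + R_p) = 21.9 × 0.2937 = 6.433 mV.
Branch current I = V_A/R2 = 6.433/48.6 = 0.1324 µA.
(Equivalently: I_total = 8.316 µA, then current-divider fraction G_k/ΣG = 0.01592.)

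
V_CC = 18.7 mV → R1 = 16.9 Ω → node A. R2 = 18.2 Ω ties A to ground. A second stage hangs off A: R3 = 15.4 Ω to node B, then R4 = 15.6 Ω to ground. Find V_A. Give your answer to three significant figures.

V_A ≈ 7.56 mV

The second stage (R3 + R4 = 31.00 Ω) loads node A in parallel with R2.
Effective lower resistance at A: R2 ‖ 31.00 = 11.47 Ω.
First divider: V_A = V_CC · 11.47/(16.9 + 11.47) = 7.559 mV.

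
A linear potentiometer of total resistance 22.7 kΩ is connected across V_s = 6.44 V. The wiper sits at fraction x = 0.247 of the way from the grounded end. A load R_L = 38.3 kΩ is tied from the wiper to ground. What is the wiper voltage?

V_out ≈ 1.43 V

Lower segment x·R_p = 5.607 kΩ; upper segment (1−x)·R_p = 17.09 kΩ.
R_L loads the lower segment: effective lower R = 4.891 kΩ.
Loaded-divider output: V_out = 6.44 × 0.2225 = 1.433 V.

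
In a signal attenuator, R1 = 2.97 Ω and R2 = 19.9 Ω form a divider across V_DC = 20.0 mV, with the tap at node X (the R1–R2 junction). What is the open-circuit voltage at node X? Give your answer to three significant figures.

Open-circuit (no load on X): V_th = V_DC · R2/(R1 + R2) = 20.0 × 19.9/(2.970 + 19.9) = 17.40 mV.

V_th ≈ 17.4 mV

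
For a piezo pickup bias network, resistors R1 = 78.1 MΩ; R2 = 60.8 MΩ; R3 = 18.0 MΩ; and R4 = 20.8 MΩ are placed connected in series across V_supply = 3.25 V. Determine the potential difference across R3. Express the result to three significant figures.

V ≈ 0.329 V

ΣR = 78.1 + 60.8 + 18.0 + 20.8 = 177.7 MΩ.
V = V_supply · R/ΣR = 3.25 × 0.1013 = 0.3292 V.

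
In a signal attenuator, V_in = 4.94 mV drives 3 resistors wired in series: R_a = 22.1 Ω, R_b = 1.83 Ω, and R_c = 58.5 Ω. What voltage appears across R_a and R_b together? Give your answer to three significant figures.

V ≈ 1.43 mV

ΣR = 22.1 + 1.83 + 58.5 = 82.43 Ω.
R_{R_a..R_b} = 22.1 + 1.83 = 23.93 Ω.
Voltage divider: V = V_in · (23.93 / 82.43) = 4.94 × 0.2903 = 1.434 mV.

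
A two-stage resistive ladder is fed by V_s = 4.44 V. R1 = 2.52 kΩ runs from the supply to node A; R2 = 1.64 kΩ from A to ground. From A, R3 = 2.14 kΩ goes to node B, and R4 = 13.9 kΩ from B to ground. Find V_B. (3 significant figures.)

Node A sees R2 in parallel with the series input of stage 2, R3 + R4 = 16.04 kΩ.
R2 ‖ (R3+R4) = 1.488 kΩ.
First divider: V_A = V_s · 1.488/(2.52 + 1.488) = 1.648 V.
V_B = V_A × 0.8666 = 1.428 V.

V_B ≈ 1.43 V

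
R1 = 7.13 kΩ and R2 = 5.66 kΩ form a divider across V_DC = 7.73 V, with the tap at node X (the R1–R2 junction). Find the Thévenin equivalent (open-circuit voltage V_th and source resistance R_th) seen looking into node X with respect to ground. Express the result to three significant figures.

Open-circuit (no load on X): V_th = V_DC · R2/(R1 + R2) = 7.73 × 5.66/(7.130 + 5.66) = 3.421 V.
With V_DC suppressed (replaced by a short), R_th = R1 ‖ R2 = (7.130 × 5.66)/(7.130 + 5.66) = 3.155 kΩ.

V_th ≈ 3.42 V, R_th ≈ 3.16 kΩ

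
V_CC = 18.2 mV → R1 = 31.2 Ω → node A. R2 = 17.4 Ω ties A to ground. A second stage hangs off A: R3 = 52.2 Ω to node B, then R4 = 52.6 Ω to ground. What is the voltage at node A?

V_A ≈ 5.89 mV

Looking into the second stage from A: R3 + R4 = 104.8 Ω appears in parallel with R2.
R2 ‖ (R3+R4) = 14.92 Ω.
First divider: V_A = V_CC · 14.92/(31.2 + 14.92) = 5.888 mV.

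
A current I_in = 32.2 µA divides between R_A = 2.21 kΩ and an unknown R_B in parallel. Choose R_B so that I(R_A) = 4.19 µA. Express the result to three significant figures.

The fraction through R_A equals R_B/(R_A+R_B).
With f = 0.1301, R_B = R_A · f/(1−f) = 2.21 × 0.1496 = 0.3306 kΩ.

R_B ≈ 0.331 kΩ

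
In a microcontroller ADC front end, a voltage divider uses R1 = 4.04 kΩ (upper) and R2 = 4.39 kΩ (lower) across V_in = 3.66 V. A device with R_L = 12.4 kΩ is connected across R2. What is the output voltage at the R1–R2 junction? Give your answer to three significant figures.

V_out ≈ 1.63 V

R2 ‖ R_L = (4.39 × 12.4)/(4.39 + 12.4) = 3.242 kΩ.
Now apply the divider: V_out = 3.66 × 0.4452 = 1.630 V.
(Unloaded it would be 1.91 V; the load pulls it down.)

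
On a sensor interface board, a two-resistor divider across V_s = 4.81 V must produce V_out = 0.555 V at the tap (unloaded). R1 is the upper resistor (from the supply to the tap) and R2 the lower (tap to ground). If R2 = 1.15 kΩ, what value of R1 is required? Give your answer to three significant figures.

V_out/V_s = R2/(R1+R2) = 0.1154.
Rearranging, R1 = R2·(1−k)/k = 1.15 × 7.667 = 8.817 kΩ.

R1 ≈ 8.82 kΩ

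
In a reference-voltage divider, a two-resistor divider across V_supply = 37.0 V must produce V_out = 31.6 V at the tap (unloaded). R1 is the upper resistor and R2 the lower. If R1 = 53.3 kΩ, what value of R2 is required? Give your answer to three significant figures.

The divider ratio is R2/(R1+R2) = 31.6/37.0 = 0.8541.
So R2 = R1 · V_out/(V_supply − V_out) = 53.3 × 31.6/(37.0 − 31.6) = 53.3 × 5.852 = 311.9 kΩ.

R2 ≈ 312 kΩ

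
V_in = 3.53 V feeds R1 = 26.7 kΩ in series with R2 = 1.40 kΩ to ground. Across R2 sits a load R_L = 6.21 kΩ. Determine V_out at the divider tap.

First combine the lower leg with the load: R2 ‖ R_L = 1.142 kΩ.
Then V_out = V_in · R2'/(R1 + R2') = 3.53 × 1.142/27.84 = 0.1448 V.

V_out ≈ 0.145 V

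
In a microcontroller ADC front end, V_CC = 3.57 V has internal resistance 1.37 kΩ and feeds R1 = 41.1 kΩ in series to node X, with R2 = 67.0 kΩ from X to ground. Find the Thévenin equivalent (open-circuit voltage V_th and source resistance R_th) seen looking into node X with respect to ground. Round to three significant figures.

V_th ≈ 2.18 V, R_th ≈ 26.0 kΩ

R1' = 1.37 + 41.1 = 42.47 kΩ (source resistance + R1).
Open-circuit (no load on X): V_th = V_CC · R2/(R1' + R2) = 3.57 × 67.0/(42.47 + 67.0) = 2.185 V.
Looking into X with the source shorted: R_th = R1'·R2/(R1'+R2) = 42.47 × 67.0/109.5 = 25.99 kΩ.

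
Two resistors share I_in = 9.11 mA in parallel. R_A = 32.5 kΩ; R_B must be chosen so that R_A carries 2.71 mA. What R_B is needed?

R_B ≈ 13.8 kΩ

The fraction through R_A equals R_B/(R_A+R_B).
With f = 0.2975, R_B = R_A · f/(1−f) = 32.5 × 0.4234 = 13.76 kΩ.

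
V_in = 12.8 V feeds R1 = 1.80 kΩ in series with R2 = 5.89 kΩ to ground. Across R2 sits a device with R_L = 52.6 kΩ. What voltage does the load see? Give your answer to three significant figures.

R2 ‖ R_L = (5.89 × 52.6)/(5.89 + 52.6) = 5.297 kΩ.
Voltage divider with the loaded lower leg: V_out = 12.8 × 5.297/(1.80 + 5.297) = 12.8 × 0.7464 = 9.553 V.
(Unloaded it would be 9.80 V; the load pulls it down.)

V_out ≈ 9.55 V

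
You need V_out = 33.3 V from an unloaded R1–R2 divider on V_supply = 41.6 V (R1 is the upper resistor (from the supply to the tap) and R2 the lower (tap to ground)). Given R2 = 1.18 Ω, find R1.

The divider ratio is R2/(R1+R2) = 33.3/41.6 = 0.8005.
R1 = R2·(1/k − 1) = 1.18 × 0.2492 = 0.2941 Ω.

R1 ≈ 0.294 Ω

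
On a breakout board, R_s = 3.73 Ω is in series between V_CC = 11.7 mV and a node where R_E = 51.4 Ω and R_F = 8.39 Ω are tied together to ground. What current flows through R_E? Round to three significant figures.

Equivalent of the parallel group: R_p = 7.213 Ω.
V_A by voltage divider: V_A = 11.7 × 7.213/(3.73 + 7.213) = 7.712 mV.
I(R_E) = V_A / R_E = 7.712/51.4 = 0.1500 mA.

I ≈ 0.150 mA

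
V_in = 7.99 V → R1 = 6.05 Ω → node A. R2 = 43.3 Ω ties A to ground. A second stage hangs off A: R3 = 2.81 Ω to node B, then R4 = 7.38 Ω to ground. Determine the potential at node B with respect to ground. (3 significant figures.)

V_B ≈ 3.34 V

Node A sees R2 in parallel with the series input of stage 2, R3 + R4 = 10.19 Ω.
Effective lower resistance at A: R2 ‖ 10.19 = 8.249 Ω.
First divider: V_A = V_in · 8.249/(6.05 + 8.249) = 4.609 V.
Stage 2 is unloaded, so V_B = V_A · R4/(R3+R4) = 4.609 × 7.38/10.19 = 3.338 V.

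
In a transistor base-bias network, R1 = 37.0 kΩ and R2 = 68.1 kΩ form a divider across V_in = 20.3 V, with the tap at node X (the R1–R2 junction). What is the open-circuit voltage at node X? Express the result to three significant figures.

V_th ≈ 13.2 V

With X open, the divider is unloaded: V_th = 20.3 × 68.1/105.1 = 13.15 V.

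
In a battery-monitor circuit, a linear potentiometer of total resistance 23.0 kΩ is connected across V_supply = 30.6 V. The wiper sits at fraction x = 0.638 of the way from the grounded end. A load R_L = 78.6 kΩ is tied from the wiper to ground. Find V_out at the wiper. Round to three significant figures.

V_out ≈ 18.3 V

Split the track: R_lower = x·R_p = 14.67 kΩ, R_upper = (1−x)·R_p = 8.326 kΩ.
(x·R_p) ‖ R_L = 12.37 kΩ.
Then V_out = V_supply · 12.37/(8.326 + 12.37) = 18.29 V.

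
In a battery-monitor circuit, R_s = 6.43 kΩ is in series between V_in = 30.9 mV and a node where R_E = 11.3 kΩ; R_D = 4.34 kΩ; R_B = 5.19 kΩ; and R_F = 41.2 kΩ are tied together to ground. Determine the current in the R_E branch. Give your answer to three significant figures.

Equivalent of the parallel group: R_p = 1.866 kΩ.
V_A = 30.9 × 1.866/8.296 = 6.951 mV.
I(R_E) = V_A / R_E = 6.951/11.3 = 0.6151 µA.
(Equivalently: I_total = 3.725 µA, then current-divider fraction G_k/ΣG = 0.1651.)

I ≈ 0.615 µA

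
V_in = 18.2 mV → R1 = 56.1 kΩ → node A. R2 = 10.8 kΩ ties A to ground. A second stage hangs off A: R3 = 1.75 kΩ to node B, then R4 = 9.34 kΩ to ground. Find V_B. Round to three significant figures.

V_B ≈ 1.36 mV

The second stage (R3 + R4 = 11.09 kΩ) loads node A in parallel with R2.
R2 ‖ (R3+R4) = 5.472 kΩ.
V_A = 18.2 × 5.472/(56.1 + 5.472) = 1.617 mV.
V_B = V_A × 0.8422 = 1.362 mV.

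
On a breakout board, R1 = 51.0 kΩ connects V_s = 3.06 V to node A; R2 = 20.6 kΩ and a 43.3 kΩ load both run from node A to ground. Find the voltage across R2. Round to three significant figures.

R2 ‖ R_L = (20.6 × 43.3)/(20.6 + 43.3) = 13.96 kΩ.
Then V_out = V_s · R2'/(R1 + R2') = 3.06 × 13.96/64.96 = 0.6576 V.

V_out ≈ 0.658 V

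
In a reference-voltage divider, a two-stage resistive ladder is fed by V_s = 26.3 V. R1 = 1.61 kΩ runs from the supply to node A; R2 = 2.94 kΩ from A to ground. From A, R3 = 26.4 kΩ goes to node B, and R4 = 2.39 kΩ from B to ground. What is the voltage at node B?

V_B ≈ 1.36 V

Looking into the second stage from A: R3 + R4 = 28.79 kΩ appears in parallel with R2.
R2 ‖ (R3+R4) = 2.668 kΩ.
V_A = 26.3 × 2.668/(1.61 + 2.668) = 16.40 V.
V_B = V_A × 0.08301 = 1.362 V.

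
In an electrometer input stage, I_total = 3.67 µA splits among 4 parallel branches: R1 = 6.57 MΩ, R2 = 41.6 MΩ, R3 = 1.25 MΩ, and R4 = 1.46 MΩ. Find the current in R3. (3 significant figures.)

Conductances: ΣG = 1/6.57 + 1/41.6 + 1/1.25 + 1/1.46 = 1.661 (1/MΩ).
Current divider: I(R3) = I_total · G_k/ΣG = 3.67 × (0.8000/1.661) = 3.67 × 0.4816 = 1.767 µA.

I ≈ 1.77 µA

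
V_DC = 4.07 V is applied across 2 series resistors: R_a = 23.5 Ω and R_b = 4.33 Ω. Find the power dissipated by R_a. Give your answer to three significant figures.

The common current is I = 4.07/27.83 = 0.1462 A.
V(R_a) = I·R = 3.437 V; P = V·I = 3.437 × 0.1462 = 0.5026 W.

P ≈ 0.503 W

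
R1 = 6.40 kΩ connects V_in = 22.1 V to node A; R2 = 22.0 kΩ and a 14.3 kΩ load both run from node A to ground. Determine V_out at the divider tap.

R2 ‖ R_L = (22.0 × 14.3)/(22.0 + 14.3) = 8.667 kΩ.
Now apply the divider: V_out = 22.1 × 0.5752 = 12.71 V.
(Unloaded it would be 17.1 V; the load pulls it down.)

V_out ≈ 12.7 V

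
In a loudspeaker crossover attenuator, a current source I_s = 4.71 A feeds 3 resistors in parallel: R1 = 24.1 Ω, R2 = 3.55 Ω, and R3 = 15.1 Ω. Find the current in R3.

ΣG = 1/24.1 + 1/3.55 + 1/15.1 = 0.3894.
Current divider: I(R3) = I_s · G_k/ΣG = 4.71 × (0.06623/0.3894) = 4.71 × 0.1701 = 0.8010 A.

I ≈ 0.801 A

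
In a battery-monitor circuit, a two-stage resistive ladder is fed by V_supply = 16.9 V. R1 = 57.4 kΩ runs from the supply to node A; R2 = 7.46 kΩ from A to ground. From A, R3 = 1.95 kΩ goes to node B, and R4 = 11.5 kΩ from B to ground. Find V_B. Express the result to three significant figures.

V_B ≈ 1.11 V

The second stage (R3 + R4 = 13.45 kΩ) loads node A in parallel with R2.
Effective lower resistance at A: R2 ‖ 13.45 = 4.799 kΩ.
First divider: V_A = V_supply · 4.799/(57.4 + 4.799) = 1.304 V.
Then the unloaded second divider: V_B = V_A × R4/(R3+R4) = 1.304 × 0.8550 = 1.115 V.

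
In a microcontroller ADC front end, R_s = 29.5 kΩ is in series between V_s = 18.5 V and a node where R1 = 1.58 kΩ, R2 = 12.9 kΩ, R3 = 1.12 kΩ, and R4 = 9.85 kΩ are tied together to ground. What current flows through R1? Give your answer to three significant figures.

Equivalent of the parallel group: R_p = 0.5866 kΩ.
V_A by voltage divider: V_A = 18.5 × 0.5866/(29.5 + 0.5866) = 0.3607 V.
I(R1) = V_A / R1 = 0.3607/1.58 = 0.2283 mA.

I ≈ 0.228 mA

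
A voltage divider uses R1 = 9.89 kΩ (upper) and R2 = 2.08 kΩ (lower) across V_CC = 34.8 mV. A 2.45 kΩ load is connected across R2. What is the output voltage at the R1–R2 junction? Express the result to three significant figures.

V_out ≈ 3.55 mV

R2 ‖ R_L = (2.08 × 2.45)/(2.08 + 2.45) = 1.125 kΩ.
Then V_out = V_CC · R2'/(R1 + R2') = 34.8 × 1.125/11.01 = 3.554 mV.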